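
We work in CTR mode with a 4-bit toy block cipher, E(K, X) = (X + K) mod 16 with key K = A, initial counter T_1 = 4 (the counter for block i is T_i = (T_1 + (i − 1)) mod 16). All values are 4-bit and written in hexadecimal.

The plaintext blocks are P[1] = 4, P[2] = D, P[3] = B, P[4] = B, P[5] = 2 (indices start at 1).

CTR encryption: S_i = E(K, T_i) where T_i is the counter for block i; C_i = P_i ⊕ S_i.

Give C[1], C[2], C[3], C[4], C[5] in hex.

C[1] = A, C[2] = 2, C[3] = B, C[4] = A, C[5] = 0

C[1]: T = 4, S = E(K, T) = E; 4 ⊕ E = A.
C[2]: T = 5, S = E(K, T) = F; D ⊕ F = 2.
C[3]: T = 6, S = E(K, T) = 0; B ⊕ 0 = B.
C[4]: T = 7, S = E(K, T) = 1; B ⊕ 1 = A.
C[5]: T = 8, S = E(K, T) = 2; 2 ⊕ 2 = 0.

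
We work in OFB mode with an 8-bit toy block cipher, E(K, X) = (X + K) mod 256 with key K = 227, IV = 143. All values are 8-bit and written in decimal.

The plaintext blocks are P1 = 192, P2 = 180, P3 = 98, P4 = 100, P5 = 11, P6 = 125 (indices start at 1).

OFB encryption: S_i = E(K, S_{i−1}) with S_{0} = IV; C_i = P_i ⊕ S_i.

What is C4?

C4 = 127

C1: S = E(K, 143) = 114; 192 ⊕ 114 = 178.
C2: S = E(K, 114) = 85; 180 ⊕ 85 = 225.
C3: S = E(K, 85) = 56; 98 ⊕ 56 = 90.
C4: S = E(K, 56) = 27; 100 ⊕ 27 = 127.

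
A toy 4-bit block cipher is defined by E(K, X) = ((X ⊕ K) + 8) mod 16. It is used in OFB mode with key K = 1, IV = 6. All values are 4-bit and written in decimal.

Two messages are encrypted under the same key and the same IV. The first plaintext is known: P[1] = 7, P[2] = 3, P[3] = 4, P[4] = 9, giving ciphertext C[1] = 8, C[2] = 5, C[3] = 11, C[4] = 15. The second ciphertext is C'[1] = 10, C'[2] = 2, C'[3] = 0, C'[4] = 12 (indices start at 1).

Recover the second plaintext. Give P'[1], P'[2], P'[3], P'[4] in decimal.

In OFB with a reused IV, both messages share the same keystream S_i, so C_i ⊕ C'_i = P_i ⊕ P'_i and thus P'_i = P_i ⊕ C_i ⊕ C'_i.
P'[1]: 7 ⊕ 8 ⊕ 10 = 5.
P'[2]: 3 ⊕ 5 ⊕ 2 = 4.
P'[3]: 4 ⊕ 11 ⊕ 0 = 15.
P'[4]: 9 ⊕ 15 ⊕ 12 = 10.

P'[1] = 5, P'[2] = 4, P'[3] = 15, P'[4] = 10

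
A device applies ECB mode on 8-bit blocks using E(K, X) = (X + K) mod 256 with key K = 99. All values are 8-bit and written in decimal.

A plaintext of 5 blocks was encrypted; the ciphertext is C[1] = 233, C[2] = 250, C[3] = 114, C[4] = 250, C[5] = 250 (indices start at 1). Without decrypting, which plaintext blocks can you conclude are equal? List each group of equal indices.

ECB encrypts each block independently with the same key, so equal ciphertext blocks imply equal plaintext blocks.
C[2] = C[4] = C[5] = 250, so P[2] = P[4] = P[5].

P[2] = P[4] = P[5]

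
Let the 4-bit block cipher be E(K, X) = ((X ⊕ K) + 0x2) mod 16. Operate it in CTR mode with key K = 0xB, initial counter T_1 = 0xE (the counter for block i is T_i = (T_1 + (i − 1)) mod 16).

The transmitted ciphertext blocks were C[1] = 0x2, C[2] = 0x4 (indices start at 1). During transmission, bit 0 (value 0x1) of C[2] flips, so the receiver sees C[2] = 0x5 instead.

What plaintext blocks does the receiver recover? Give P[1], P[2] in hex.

P[1] = 0x5, P[2] = 0x3

CTR decryption: S_i = E(K, T_i) where T_i is the counter for block i; P_i = C_i ⊕ S_i.
Only C[2] changed, to 0x5. In CTR, a change in C_i flips the same bit in P_i only; the keystream is unaffected. Decrypting the received ciphertext:
P[1]: T = 0xE, S = E(K, T) = 0x7; 0x2 ⊕ 0x7 = 0x5.
P[2]: T = 0xF, S = E(K, T) = 0x6; 0x5 ⊕ 0x6 = 0x3.
Blocks that differ from the original plaintext: P[2].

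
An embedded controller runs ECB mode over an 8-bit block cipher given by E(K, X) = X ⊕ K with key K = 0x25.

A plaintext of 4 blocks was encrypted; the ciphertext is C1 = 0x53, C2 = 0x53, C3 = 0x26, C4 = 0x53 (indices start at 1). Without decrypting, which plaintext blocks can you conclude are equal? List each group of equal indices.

ECB encrypts each block independently with the same key, so equal ciphertext blocks imply equal plaintext blocks.
C1 = C2 = C4 = 0x53, so P1 = P2 = P4.

P1 = P2 = P4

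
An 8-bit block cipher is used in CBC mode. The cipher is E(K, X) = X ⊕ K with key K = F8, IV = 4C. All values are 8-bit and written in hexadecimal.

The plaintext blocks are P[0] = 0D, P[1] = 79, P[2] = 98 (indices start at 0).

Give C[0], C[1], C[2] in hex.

C[0] = B9, C[1] = 38, C[2] = 58

CBC encryption: C_i = E(K, P_i ⊕ C_{i−1}), with C_{−1} = IV.
C[0]: P[0] ⊕ 4C = 41; E(K, 41) = B9.
C[1]: P[1] ⊕ B9 = C0; E(K, C0) = 38.
C[2]: P[2] ⊕ 38 = A0; E(K, A0) = 58.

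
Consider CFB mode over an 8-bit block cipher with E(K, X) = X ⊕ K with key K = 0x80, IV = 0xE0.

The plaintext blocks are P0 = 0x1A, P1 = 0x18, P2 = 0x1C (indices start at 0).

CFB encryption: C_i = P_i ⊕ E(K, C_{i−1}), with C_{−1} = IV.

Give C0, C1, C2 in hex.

C0 = 0x7A, C1 = 0xE2, C2 = 0x7E

C0: E(K, 0xE0) = 0x60; 0x1A ⊕ 0x60 = 0x7A.
C1: E(K, 0x7A) = 0xFA; 0x18 ⊕ 0xFA = 0xE2.
C2: E(K, 0xE2) = 0x62; 0x1C ⊕ 0x62 = 0x7E.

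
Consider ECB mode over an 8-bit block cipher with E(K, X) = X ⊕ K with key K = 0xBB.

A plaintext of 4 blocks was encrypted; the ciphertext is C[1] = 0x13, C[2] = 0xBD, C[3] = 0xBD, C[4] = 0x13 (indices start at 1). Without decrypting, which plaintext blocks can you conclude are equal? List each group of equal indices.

ECB encrypts each block independently with the same key, so equal ciphertext blocks imply equal plaintext blocks.
C[1] = C[4] = 0x13, so P[1] = P[4].
C[2] = C[3] = 0xBD, so P[2] = P[3].

P[1] = P[4]; P[2] = P[3]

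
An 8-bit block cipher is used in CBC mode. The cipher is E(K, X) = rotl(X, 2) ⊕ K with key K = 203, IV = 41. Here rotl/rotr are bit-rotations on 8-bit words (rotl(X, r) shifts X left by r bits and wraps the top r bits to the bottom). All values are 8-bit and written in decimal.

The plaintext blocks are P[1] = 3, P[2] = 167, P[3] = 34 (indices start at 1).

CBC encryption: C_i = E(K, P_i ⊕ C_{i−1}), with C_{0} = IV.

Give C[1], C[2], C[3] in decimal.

C[1]: P[1] ⊕ 41 = 42; E(K, 42) = 99.
C[2]: P[2] ⊕ 99 = 196; E(K, 196) = 216.
C[3]: P[3] ⊕ 216 = 250; E(K, 250) = 32.

C[1] = 99, C[2] = 216, C[3] = 32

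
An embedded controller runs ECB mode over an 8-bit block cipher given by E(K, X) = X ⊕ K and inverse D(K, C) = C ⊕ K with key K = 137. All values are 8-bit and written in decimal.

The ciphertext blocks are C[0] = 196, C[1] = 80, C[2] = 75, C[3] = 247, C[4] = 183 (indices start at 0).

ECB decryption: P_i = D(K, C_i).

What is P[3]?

P[3] = 126

P[3]: D(K, 247) = 126.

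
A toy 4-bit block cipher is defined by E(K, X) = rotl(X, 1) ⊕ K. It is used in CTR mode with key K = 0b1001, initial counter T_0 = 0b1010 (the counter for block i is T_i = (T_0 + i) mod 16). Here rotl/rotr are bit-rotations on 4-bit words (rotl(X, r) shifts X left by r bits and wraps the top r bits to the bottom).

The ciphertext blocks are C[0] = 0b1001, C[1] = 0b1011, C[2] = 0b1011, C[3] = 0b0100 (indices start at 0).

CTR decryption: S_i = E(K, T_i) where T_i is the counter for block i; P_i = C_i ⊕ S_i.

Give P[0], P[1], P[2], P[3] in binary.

P[0]: T = 0b1010, S = E(K, T) = 0b1100; 0b1001 ⊕ 0b1100 = 0b0101.
P[1]: T = 0b1011, S = E(K, T) = 0b1110; 0b1011 ⊕ 0b1110 = 0b0101.
P[2]: T = 0b1100, S = E(K, T) = 0b0000; 0b1011 ⊕ 0b0000 = 0b1011.
P[3]: T = 0b1101, S = E(K, T) = 0b0010; 0b0100 ⊕ 0b0010 = 0b0110.

P[0] = 0b0101, P[1] = 0b0101, P[2] = 0b1011, P[3] = 0b0110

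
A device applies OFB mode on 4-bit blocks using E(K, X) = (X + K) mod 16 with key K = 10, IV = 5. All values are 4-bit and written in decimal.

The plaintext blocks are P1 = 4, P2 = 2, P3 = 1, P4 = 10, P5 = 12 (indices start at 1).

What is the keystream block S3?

OFB encryption: S_i = E(K, S_{i−1}) with S_{0} = IV; C_i = P_i ⊕ S_i.
C1: S = E(K, 5) = 15; 4 ⊕ 15 = 11.
C2: S = E(K, 15) = 9; 2 ⊕ 9 = 11.
C3: S = E(K, 9) = 3; 1 ⊕ 3 = 2.
So S3 = 3.

3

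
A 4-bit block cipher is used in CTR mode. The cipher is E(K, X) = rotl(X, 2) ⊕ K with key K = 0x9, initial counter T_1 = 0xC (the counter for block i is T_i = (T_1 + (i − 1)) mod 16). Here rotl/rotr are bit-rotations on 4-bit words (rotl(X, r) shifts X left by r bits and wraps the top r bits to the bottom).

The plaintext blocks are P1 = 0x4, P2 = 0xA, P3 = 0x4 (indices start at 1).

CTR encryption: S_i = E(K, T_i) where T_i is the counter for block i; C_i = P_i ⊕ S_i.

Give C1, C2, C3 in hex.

C1 = 0xE, C2 = 0x4, C3 = 0x6

C1: T = 0xC, S = E(K, T) = 0xA; 0x4 ⊕ 0xA = 0xE.
C2: T = 0xD, S = E(K, T) = 0xE; 0xA ⊕ 0xE = 0x4.
C3: T = 0xE, S = E(K, T) = 0x2; 0x4 ⊕ 0x2 = 0x6.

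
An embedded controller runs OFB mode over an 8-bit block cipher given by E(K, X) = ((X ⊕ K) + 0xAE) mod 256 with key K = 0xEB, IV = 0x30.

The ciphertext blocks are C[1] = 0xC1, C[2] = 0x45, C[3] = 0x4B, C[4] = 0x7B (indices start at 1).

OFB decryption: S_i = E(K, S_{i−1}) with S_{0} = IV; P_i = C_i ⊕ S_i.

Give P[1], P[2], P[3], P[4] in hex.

P[1]: S = E(K, 0x30) = 0x89; 0xC1 ⊕ 0x89 = 0x48.
P[2]: S = E(K, 0x89) = 0x10; 0x45 ⊕ 0x10 = 0x55.
P[3]: S = E(K, 0x10) = 0xA9; 0x4B ⊕ 0xA9 = 0xE2.
P[4]: S = E(K, 0xA9) = 0xF0; 0x7B ⊕ 0xF0 = 0x8B.

P[1] = 0x48, P[2] = 0x55, P[3] = 0xE2, P[4] = 0x8B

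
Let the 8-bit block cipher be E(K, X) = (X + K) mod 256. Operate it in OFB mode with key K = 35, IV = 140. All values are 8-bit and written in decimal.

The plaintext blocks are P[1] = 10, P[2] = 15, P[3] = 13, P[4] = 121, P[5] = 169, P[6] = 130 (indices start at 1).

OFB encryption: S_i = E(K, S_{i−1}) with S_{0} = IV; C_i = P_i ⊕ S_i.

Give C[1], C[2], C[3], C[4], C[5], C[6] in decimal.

C[1]: S = E(K, 140) = 175; 10 ⊕ 175 = 165.
C[2]: S = E(K, 175) = 210; 15 ⊕ 210 = 221.
C[3]: S = E(K, 210) = 245; 13 ⊕ 245 = 248.
C[4]: S = E(K, 245) = 24; 121 ⊕ 24 = 97.
C[5]: S = E(K, 24) = 59; 169 ⊕ 59 = 146.
C[6]: S = E(K, 59) = 94; 130 ⊕ 94 = 220.

C[1] = 165, C[2] = 221, C[3] = 248, C[4] = 97, C[5] = 146, C[6] = 220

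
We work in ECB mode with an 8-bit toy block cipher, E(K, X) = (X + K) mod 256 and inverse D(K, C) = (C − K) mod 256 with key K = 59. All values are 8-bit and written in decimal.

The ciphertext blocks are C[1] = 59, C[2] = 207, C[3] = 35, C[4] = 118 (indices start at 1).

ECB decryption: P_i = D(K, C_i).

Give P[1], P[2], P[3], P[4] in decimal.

P[1]: D(K, 59) = 0.
P[2]: D(K, 207) = 148.
P[3]: D(K, 35) = 232.
P[4]: D(K, 118) = 59.

P[1] = 0, P[2] = 148, P[3] = 232, P[4] = 59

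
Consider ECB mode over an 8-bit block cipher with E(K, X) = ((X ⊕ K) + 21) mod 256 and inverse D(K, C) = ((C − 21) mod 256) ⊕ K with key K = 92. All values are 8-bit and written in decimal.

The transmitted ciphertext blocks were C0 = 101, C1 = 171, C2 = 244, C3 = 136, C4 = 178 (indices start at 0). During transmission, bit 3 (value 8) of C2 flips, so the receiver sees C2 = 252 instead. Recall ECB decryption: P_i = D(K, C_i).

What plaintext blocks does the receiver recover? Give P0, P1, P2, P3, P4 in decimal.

P0 = 12, P1 = 202, P2 = 187, P3 = 47, P4 = 193

Only C2 changed, to 252. In ECB, a change in C_i affects only P_i. Decrypting the received ciphertext:
P0: D(K, 101) = 12.
P1: D(K, 171) = 202.
P2: D(K, 252) = 187.
P3: D(K, 136) = 47.
P4: D(K, 178) = 193.
Blocks that differ from the original plaintext: P2.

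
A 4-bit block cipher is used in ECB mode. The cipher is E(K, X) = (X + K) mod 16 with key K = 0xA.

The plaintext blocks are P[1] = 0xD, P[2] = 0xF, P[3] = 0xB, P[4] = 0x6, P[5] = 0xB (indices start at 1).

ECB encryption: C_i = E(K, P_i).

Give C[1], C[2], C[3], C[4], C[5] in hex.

C[1]: E(K, 0xD) = 0x7.
C[2]: E(K, 0xF) = 0x9.
C[3]: E(K, 0xB) = 0x5.
C[4]: E(K, 0x6) = 0x0.
C[5]: E(K, 0xB) = 0x5.

C[1] = 0x7, C[2] = 0x9, C[3] = 0x5, C[4] = 0x0, C[5] = 0x5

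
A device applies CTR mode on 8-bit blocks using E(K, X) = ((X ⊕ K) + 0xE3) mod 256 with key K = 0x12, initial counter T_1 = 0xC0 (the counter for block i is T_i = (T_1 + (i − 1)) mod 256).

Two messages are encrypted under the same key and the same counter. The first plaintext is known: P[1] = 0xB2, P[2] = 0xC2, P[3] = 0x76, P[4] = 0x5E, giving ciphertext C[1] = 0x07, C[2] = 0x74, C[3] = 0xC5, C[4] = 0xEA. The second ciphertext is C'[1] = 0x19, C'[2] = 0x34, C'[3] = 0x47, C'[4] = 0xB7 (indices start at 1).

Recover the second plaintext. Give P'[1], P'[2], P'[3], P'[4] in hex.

In CTR with a reused counter, both messages share the same keystream S_i, so C_i ⊕ C'_i = P_i ⊕ P'_i and thus P'_i = P_i ⊕ C_i ⊕ C'_i.
P'[1]: 0xB2 ⊕ 0x07 ⊕ 0x19 = 0xAC.
P'[2]: 0xC2 ⊕ 0x74 ⊕ 0x34 = 0x82.
P'[3]: 0x76 ⊕ 0xC5 ⊕ 0x47 = 0xF4.
P'[4]: 0x5E ⊕ 0xEA ⊕ 0xB7 = 0x03.

P'[1] = 0xAC, P'[2] = 0x82, P'[3] = 0xF4, P'[4] = 0x03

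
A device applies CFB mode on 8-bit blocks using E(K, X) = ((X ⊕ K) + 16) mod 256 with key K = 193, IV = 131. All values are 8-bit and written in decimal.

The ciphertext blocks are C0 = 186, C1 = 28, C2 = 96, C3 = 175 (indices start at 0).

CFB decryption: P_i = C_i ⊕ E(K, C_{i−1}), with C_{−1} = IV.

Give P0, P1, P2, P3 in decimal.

P0: E(K, 131) = 82; 186 ⊕ 82 = 232.
P1: E(K, 186) = 139; 28 ⊕ 139 = 151.
P2: E(K, 28) = 237; 96 ⊕ 237 = 141.
P3: E(K, 96) = 177; 175 ⊕ 177 = 30.

P0 = 232, P1 = 151, P2 = 141, P3 = 30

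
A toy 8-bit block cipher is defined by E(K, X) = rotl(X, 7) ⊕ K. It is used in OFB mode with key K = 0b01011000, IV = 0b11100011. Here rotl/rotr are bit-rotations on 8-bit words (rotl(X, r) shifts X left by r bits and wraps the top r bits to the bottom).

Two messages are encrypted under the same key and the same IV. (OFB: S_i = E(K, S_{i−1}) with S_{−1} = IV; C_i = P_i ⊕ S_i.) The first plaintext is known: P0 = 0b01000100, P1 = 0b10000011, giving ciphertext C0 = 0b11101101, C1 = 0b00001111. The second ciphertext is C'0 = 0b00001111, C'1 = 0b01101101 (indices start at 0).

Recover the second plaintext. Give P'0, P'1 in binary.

P'0 = 0b10100110, P'1 = 0b11100001

In OFB with a reused IV, both messages share the same keystream S_i, so C_i ⊕ C'_i = P_i ⊕ P'_i and thus P'_i = P_i ⊕ C_i ⊕ C'_i.
P'0: 0b01000100 ⊕ 0b11101101 ⊕ 0b00001111 = 0b10100110.
P'1: 0b10000011 ⊕ 0b00001111 ⊕ 0b01101101 = 0b11100001.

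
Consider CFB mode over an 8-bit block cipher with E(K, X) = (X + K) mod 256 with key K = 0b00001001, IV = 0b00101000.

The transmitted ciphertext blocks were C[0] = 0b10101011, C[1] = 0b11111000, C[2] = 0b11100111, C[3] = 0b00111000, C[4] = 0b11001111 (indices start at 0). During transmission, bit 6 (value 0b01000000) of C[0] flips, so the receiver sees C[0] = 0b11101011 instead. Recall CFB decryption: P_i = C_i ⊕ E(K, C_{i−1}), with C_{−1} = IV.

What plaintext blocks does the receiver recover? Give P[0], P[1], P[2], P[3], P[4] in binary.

Only C[0] changed, to 0b11101011. In CFB, a change in C_i flips the same bit in P_i and garbles P_{i+1}. Decrypting the received ciphertext:
P[0]: E(K, 0b00101000) = 0b00110001; 0b11101011 ⊕ 0b00110001 = 0b11011010.
P[1]: E(K, 0b11101011) = 0b11110100; 0b11111000 ⊕ 0b11110100 = 0b00001100.
P[2]: E(K, 0b11111000) = 0b00000001; 0b11100111 ⊕ 0b00000001 = 0b11100110.
P[3]: E(K, 0b11100111) = 0b11110000; 0b00111000 ⊕ 0b11110000 = 0b11001000.
P[4]: E(K, 0b00111000) = 0b01000001; 0b11001111 ⊕ 0b01000001 = 0b10001110.
Blocks that differ from the original plaintext: P[0], P[1].

P[0] = 0b11011010, P[1] = 0b00001100, P[2] = 0b11100110, P[3] = 0b11001000, P[4] = 0b10001110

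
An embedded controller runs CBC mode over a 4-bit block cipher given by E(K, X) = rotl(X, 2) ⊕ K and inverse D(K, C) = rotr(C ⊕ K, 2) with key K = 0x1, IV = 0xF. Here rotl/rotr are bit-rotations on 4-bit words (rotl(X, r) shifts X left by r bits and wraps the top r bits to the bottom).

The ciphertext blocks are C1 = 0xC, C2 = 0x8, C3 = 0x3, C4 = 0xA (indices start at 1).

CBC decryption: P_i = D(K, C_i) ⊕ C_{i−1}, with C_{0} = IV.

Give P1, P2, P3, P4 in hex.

P1 = 0x8, P2 = 0xA, P3 = 0x0, P4 = 0xD

P1: D(K, 0xC) = 0x7; 0x7 ⊕ 0xF = 0x8.
P2: D(K, 0x8) = 0x6; 0x6 ⊕ 0xC = 0xA.
P3: D(K, 0x3) = 0x8; 0x8 ⊕ 0x8 = 0x0.
P4: D(K, 0xA) = 0xE; 0xE ⊕ 0x3 = 0xD.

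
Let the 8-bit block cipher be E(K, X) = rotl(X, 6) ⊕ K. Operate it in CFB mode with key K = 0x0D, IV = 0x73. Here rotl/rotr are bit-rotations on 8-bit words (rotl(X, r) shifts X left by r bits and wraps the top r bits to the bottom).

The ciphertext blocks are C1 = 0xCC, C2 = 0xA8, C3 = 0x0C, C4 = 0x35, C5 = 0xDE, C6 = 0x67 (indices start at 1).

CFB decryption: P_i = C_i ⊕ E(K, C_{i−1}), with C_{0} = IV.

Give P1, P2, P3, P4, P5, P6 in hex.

P1 = 0x1D, P2 = 0x96, P3 = 0x2B, P4 = 0x3B, P5 = 0x9E, P6 = 0xDD

P1: E(K, 0x73) = 0xD1; 0xCC ⊕ 0xD1 = 0x1D.
P2: E(K, 0xCC) = 0x3E; 0xA8 ⊕ 0x3E = 0x96.
P3: E(K, 0xA8) = 0x27; 0x0C ⊕ 0x27 = 0x2B.
P4: E(K, 0x0C) = 0x0E; 0x35 ⊕ 0x0E = 0x3B.
P5: E(K, 0x35) = 0x40; 0xDE ⊕ 0x40 = 0x9E.
P6: E(K, 0xDE) = 0xBA; 0x67 ⊕ 0xBA = 0xDD.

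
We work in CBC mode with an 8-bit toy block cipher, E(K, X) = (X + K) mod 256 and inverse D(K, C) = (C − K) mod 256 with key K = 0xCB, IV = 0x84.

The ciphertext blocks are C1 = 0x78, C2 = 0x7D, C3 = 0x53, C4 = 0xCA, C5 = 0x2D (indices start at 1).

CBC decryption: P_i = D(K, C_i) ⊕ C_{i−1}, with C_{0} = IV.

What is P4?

P4 = 0xAC

P4: D(K, 0xCA) = 0xFF; 0xFF ⊕ 0x53 = 0xAC.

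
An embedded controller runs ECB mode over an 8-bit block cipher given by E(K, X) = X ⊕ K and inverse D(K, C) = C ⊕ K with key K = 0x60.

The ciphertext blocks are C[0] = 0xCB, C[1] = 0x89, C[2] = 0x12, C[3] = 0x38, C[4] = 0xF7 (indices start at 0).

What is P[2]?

P[2] = 0x72

ECB decryption: P_i = D(K, C_i).
P[2]: D(K, 0x12) = 0x72.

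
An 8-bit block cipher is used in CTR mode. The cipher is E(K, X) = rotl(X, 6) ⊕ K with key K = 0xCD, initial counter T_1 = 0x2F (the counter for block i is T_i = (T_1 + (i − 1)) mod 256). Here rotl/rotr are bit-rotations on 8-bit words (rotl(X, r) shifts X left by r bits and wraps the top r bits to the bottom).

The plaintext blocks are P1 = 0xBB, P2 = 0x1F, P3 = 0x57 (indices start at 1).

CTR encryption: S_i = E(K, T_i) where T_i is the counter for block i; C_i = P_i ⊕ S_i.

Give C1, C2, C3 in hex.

C1 = 0xBD, C2 = 0xDE, C3 = 0xD6

C1: T = 0x2F, S = E(K, T) = 0x06; 0xBB ⊕ 0x06 = 0xBD.
C2: T = 0x30, S = E(K, T) = 0xC1; 0x1F ⊕ 0xC1 = 0xDE.
C3: T = 0x31, S = E(K, T) = 0x81; 0x57 ⊕ 0x81 = 0xD6.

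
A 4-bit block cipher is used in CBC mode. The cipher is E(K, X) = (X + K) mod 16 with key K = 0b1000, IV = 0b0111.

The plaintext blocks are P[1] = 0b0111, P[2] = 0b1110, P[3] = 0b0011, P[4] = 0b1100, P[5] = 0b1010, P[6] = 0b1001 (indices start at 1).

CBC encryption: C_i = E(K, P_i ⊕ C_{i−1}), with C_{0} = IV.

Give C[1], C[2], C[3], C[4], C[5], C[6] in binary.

C[1]: P[1] ⊕ 0b0111 = 0b0000; E(K, 0b0000) = 0b1000.
C[2]: P[2] ⊕ 0b1000 = 0b0110; E(K, 0b0110) = 0b1110.
C[3]: P[3] ⊕ 0b1110 = 0b1101; E(K, 0b1101) = 0b0101.
C[4]: P[4] ⊕ 0b0101 = 0b1001; E(K, 0b1001) = 0b0001.
C[5]: P[5] ⊕ 0b0001 = 0b1011; E(K, 0b1011) = 0b0011.
C[6]: P[6] ⊕ 0b0011 = 0b1010; E(K, 0b1010) = 0b0010.

C[1] = 0b1000, C[2] = 0b1110, C[3] = 0b0101, C[4] = 0b0001, C[5] = 0b0011, C[6] = 0b0010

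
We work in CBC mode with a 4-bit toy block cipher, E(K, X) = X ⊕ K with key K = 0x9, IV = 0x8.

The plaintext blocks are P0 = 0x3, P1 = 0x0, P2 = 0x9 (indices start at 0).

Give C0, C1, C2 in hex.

CBC encryption: C_i = E(K, P_i ⊕ C_{i−1}), with C_{−1} = IV.
C0: P0 ⊕ 0x8 = 0xB; E(K, 0xB) = 0x2.
C1: P1 ⊕ 0x2 = 0x2; E(K, 0x2) = 0xB.
C2: P2 ⊕ 0xB = 0x2; E(K, 0x2) = 0xB.

C0 = 0x2, C1 = 0xB, C2 = 0xB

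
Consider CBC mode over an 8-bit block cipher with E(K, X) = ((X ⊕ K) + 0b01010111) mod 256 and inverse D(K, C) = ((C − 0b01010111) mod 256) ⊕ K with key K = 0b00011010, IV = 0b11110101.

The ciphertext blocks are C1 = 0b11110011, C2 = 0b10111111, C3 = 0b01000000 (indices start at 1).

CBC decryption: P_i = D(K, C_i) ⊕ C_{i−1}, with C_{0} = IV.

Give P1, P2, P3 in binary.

P1: D(K, 0b11110011) = 0b10000110; 0b10000110 ⊕ 0b11110101 = 0b01110011.
P2: D(K, 0b10111111) = 0b01110010; 0b01110010 ⊕ 0b11110011 = 0b10000001.
P3: D(K, 0b01000000) = 0b11110011; 0b11110011 ⊕ 0b10111111 = 0b01001100.

P1 = 0b01110011, P2 = 0b10000001, P3 = 0b01001100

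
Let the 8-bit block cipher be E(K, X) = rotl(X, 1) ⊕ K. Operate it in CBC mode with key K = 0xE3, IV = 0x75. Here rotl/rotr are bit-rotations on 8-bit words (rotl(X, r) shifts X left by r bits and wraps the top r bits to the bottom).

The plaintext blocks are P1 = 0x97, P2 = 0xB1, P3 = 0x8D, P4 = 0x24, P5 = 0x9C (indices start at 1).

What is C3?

CBC encryption: C_i = E(K, P_i ⊕ C_{i−1}), with C_{0} = IV.
C1: P1 ⊕ 0x75 = 0xE2; E(K, 0xE2) = 0x26.
C2: P2 ⊕ 0x26 = 0x97; E(K, 0x97) = 0xCC.
C3: P3 ⊕ 0xCC = 0x41; E(K, 0x41) = 0x61.

C3 = 0x61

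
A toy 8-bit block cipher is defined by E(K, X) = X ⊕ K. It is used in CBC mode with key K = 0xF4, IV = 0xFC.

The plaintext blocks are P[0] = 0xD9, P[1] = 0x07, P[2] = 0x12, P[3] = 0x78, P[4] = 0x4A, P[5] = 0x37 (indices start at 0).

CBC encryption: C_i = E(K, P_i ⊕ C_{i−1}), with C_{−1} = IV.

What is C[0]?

C[0] = 0xD1

C[0]: P[0] ⊕ 0xFC = 0x25; E(K, 0x25) = 0xD1.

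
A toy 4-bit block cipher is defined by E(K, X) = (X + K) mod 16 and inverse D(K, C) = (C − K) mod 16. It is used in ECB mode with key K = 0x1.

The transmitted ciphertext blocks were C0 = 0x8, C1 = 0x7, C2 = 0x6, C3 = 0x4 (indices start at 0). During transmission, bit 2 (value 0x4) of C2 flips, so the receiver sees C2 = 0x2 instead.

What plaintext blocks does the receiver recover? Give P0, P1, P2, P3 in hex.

P0 = 0x7, P1 = 0x6, P2 = 0x1, P3 = 0x3

ECB decryption: P_i = D(K, C_i).
Only C2 changed, to 0x2. In ECB, a change in C_i affects only P_i. Decrypting the received ciphertext:
P0: D(K, 0x8) = 0x7.
P1: D(K, 0x7) = 0x6.
P2: D(K, 0x2) = 0x1.
P3: D(K, 0x4) = 0x3.
Blocks that differ from the original plaintext: P2.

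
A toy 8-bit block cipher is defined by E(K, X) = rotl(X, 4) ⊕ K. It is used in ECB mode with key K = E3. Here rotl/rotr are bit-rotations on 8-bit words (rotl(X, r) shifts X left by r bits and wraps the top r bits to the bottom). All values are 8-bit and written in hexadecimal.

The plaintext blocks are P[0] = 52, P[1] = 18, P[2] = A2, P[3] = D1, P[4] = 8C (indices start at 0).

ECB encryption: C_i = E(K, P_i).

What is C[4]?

C[4] = 2B

C[4]: E(K, 8C) = 2B.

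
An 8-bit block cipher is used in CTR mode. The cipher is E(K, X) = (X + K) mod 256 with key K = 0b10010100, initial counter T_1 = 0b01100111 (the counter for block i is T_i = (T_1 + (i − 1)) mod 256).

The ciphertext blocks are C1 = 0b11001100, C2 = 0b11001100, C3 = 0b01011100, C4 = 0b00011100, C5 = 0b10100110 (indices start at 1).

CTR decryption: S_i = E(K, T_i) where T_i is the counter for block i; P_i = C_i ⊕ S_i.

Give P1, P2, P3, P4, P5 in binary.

P1: T = 0b01100111, S = E(K, T) = 0b11111011; 0b11001100 ⊕ 0b11111011 = 0b00110111.
P2: T = 0b01101000, S = E(K, T) = 0b11111100; 0b11001100 ⊕ 0b11111100 = 0b00110000.
P3: T = 0b01101001, S = E(K, T) = 0b11111101; 0b01011100 ⊕ 0b11111101 = 0b10100001.
P4: T = 0b01101010, S = E(K, T) = 0b11111110; 0b00011100 ⊕ 0b11111110 = 0b11100010.
P5: T = 0b01101011, S = E(K, T) = 0b11111111; 0b10100110 ⊕ 0b11111111 = 0b01011001.

P1 = 0b00110111, P2 = 0b00110000, P3 = 0b10100001, P4 = 0b11100010, P5 = 0b01011001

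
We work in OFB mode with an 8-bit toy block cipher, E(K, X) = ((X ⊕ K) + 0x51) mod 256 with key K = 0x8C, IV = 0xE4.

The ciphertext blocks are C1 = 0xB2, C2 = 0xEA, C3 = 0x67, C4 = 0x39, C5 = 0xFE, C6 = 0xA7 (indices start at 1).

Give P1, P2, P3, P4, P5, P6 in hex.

P1 = 0x0B, P2 = 0x6C, P3 = 0x3C, P4 = 0x11, P5 = 0x0B, P6 = 0x6D

OFB decryption: S_i = E(K, S_{i−1}) with S_{0} = IV; P_i = C_i ⊕ S_i.
P1: S = E(K, 0xE4) = 0xB9; 0xB2 ⊕ 0xB9 = 0x0B.
P2: S = E(K, 0xB9) = 0x86; 0xEA ⊕ 0x86 = 0x6C.
P3: S = E(K, 0x86) = 0x5B; 0x67 ⊕ 0x5B = 0x3C.
P4: S = E(K, 0x5B) = 0x28; 0x39 ⊕ 0x28 = 0x11.
P5: S = E(K, 0x28) = 0xF5; 0xFE ⊕ 0xF5 = 0x0B.
P6: S = E(K, 0xF5) = 0xCA; 0xA7 ⊕ 0xCA = 0x6D.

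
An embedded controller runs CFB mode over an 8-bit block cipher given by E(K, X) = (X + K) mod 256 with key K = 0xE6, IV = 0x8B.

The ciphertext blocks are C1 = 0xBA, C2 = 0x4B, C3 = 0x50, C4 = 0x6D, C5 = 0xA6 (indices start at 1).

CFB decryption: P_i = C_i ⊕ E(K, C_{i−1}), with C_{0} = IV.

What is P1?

P1 = 0xCB

P1: E(K, 0x8B) = 0x71; 0xBA ⊕ 0x71 = 0xCB.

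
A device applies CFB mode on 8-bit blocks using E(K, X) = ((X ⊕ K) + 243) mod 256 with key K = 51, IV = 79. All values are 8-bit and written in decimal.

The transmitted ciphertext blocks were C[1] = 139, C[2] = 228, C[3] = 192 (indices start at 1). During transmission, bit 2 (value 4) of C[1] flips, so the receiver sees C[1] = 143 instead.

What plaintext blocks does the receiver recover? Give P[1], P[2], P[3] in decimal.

CFB decryption: P_i = C_i ⊕ E(K, C_{i−1}), with C_{0} = IV.
Only C[1] changed, to 143. In CFB, a change in C_i flips the same bit in P_i and garbles P_{i+1}. Decrypting the received ciphertext:
P[1]: E(K, 79) = 111; 143 ⊕ 111 = 224.
P[2]: E(K, 143) = 175; 228 ⊕ 175 = 75.
P[3]: E(K, 228) = 202; 192 ⊕ 202 = 10.
Blocks that differ from the original plaintext: P[1], P[2].

P[1] = 224, P[2] = 75, P[3] = 10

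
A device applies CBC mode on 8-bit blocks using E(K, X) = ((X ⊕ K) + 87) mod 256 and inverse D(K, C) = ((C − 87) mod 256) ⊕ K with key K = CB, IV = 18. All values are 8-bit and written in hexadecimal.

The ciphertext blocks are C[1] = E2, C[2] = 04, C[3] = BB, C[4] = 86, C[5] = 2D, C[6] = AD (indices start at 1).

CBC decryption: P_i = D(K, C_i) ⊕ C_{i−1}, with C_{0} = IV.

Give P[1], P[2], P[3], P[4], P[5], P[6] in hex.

P[1] = 88, P[2] = 54, P[3] = FB, P[4] = 8F, P[5] = EB, P[6] = C0

P[1]: D(K, E2) = 90; 90 ⊕ 18 = 88.
P[2]: D(K, 04) = B6; B6 ⊕ E2 = 54.
P[3]: D(K, BB) = FF; FF ⊕ 04 = FB.
P[4]: D(K, 86) = 34; 34 ⊕ BB = 8F.
P[5]: D(K, 2D) = 6D; 6D ⊕ 86 = EB.
P[6]: D(K, AD) = ED; ED ⊕ 2D = C0.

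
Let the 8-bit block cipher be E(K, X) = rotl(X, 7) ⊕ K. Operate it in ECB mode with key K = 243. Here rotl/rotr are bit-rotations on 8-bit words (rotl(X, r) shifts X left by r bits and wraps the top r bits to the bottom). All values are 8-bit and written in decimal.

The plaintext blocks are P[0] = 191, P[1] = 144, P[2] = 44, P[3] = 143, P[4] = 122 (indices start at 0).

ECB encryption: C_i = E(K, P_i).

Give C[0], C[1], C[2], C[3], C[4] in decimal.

C[0] = 44, C[1] = 187, C[2] = 229, C[3] = 52, C[4] = 206

C[0]: E(K, 191) = 44.
C[1]: E(K, 144) = 187.
C[2]: E(K, 44) = 229.
C[3]: E(K, 143) = 52.
C[4]: E(K, 122) = 206.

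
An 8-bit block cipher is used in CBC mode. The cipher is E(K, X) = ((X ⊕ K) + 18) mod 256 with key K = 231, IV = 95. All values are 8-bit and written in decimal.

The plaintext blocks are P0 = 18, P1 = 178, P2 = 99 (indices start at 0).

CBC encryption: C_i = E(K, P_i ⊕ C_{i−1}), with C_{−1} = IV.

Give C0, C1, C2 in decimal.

C0: P0 ⊕ 95 = 77; E(K, 77) = 188.
C1: P1 ⊕ 188 = 14; E(K, 14) = 251.
C2: P2 ⊕ 251 = 152; E(K, 152) = 145.

C0 = 188, C1 = 251, C2 = 145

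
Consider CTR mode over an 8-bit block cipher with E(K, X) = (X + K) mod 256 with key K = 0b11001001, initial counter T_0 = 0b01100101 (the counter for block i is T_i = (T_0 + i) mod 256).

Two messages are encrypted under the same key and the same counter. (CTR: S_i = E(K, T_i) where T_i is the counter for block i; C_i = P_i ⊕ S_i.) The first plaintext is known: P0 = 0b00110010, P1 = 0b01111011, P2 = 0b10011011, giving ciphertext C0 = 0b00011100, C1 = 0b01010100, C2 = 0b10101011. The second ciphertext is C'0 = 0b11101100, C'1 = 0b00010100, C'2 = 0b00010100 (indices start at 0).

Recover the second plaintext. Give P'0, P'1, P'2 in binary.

In CTR with a reused counter, both messages share the same keystream S_i, so C_i ⊕ C'_i = P_i ⊕ P'_i and thus P'_i = P_i ⊕ C_i ⊕ C'_i.
P'0: 0b00110010 ⊕ 0b00011100 ⊕ 0b11101100 = 0b11000010.
P'1: 0b01111011 ⊕ 0b01010100 ⊕ 0b00010100 = 0b00111011.
P'2: 0b10011011 ⊕ 0b10101011 ⊕ 0b00010100 = 0b00100100.

P'0 = 0b11000010, P'1 = 0b00111011, P'2 = 0b00100100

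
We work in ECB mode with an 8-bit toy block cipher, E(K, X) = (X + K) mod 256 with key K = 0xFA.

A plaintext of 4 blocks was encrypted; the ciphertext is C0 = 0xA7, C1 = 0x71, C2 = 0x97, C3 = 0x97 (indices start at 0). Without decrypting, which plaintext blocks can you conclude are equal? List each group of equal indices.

ECB encrypts each block independently with the same key, so equal ciphertext blocks imply equal plaintext blocks.
C2 = C3 = 0x97, so P2 = P3.

P2 = P3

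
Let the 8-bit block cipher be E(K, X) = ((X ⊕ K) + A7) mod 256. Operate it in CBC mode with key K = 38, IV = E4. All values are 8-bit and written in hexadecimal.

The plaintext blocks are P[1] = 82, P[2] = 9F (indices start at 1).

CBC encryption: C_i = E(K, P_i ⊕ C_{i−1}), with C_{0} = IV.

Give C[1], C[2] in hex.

C[1] = 05, C[2] = 49

C[1]: P[1] ⊕ E4 = 66; E(K, 66) = 05.
C[2]: P[2] ⊕ 05 = 9A; E(K, 9A) = 49.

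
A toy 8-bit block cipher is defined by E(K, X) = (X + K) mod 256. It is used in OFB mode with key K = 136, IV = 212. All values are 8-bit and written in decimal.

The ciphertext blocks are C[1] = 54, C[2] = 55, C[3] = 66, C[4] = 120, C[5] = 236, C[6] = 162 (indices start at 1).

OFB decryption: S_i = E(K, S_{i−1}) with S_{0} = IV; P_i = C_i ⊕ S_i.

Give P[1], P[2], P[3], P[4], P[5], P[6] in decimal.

P[1] = 106, P[2] = 211, P[3] = 46, P[4] = 140, P[5] = 144, P[6] = 166

P[1]: S = E(K, 212) = 92; 54 ⊕ 92 = 106.
P[2]: S = E(K, 92) = 228; 55 ⊕ 228 = 211.
P[3]: S = E(K, 228) = 108; 66 ⊕ 108 = 46.
P[4]: S = E(K, 108) = 244; 120 ⊕ 244 = 140.
P[5]: S = E(K, 244) = 124; 236 ⊕ 124 = 144.
P[6]: S = E(K, 124) = 4; 162 ⊕ 4 = 166.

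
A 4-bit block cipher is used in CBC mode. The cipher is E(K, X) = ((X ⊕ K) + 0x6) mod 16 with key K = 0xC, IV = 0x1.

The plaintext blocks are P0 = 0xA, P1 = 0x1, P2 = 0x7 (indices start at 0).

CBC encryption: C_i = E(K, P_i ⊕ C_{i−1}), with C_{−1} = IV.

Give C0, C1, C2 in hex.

C0 = 0xD, C1 = 0x6, C2 = 0x3

C0: P0 ⊕ 0x1 = 0xB; E(K, 0xB) = 0xD.
C1: P1 ⊕ 0xD = 0xC; E(K, 0xC) = 0x6.
C2: P2 ⊕ 0x6 = 0x1; E(K, 0x1) = 0x3.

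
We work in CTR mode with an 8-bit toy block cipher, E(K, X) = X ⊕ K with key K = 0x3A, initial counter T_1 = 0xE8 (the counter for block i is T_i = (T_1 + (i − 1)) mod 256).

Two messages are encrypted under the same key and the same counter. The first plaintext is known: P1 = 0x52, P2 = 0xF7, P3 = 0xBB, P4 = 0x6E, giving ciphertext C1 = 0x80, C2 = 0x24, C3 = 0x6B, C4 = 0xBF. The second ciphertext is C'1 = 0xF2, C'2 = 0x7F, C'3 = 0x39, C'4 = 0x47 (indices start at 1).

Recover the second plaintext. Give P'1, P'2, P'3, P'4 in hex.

In CTR with a reused counter, both messages share the same keystream S_i, so C_i ⊕ C'_i = P_i ⊕ P'_i and thus P'_i = P_i ⊕ C_i ⊕ C'_i.
P'1: 0x52 ⊕ 0x80 ⊕ 0xF2 = 0x20.
P'2: 0xF7 ⊕ 0x24 ⊕ 0x7F = 0xAC.
P'3: 0xBB ⊕ 0x6B ⊕ 0x39 = 0xE9.
P'4: 0x6E ⊕ 0xBF ⊕ 0x47 = 0x96.

P'1 = 0x20, P'2 = 0xAC, P'3 = 0xE9, P'4 = 0x96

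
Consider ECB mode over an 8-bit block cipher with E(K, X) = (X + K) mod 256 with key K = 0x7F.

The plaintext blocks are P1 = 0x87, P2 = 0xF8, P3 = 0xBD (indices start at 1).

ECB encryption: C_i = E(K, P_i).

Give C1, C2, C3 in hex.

C1 = 0x06, C2 = 0x77, C3 = 0x3C

C1: E(K, 0x87) = 0x06.
C2: E(K, 0xF8) = 0x77.
C3: E(K, 0xBD) = 0x3C.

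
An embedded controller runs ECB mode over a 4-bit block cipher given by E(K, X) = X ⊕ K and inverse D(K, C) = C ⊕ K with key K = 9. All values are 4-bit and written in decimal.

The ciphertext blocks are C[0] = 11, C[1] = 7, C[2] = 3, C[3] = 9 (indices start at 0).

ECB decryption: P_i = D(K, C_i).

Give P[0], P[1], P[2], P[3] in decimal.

P[0]: D(K, 11) = 2.
P[1]: D(K, 7) = 14.
P[2]: D(K, 3) = 10.
P[3]: D(K, 9) = 0.

P[0] = 2, P[1] = 14, P[2] = 10, P[3] = 0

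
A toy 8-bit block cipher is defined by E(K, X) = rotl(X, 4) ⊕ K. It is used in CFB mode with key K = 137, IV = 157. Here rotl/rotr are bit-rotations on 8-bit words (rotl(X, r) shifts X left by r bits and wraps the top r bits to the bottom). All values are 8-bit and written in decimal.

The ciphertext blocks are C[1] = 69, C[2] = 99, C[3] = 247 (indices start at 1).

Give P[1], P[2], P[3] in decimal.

CFB decryption: P_i = C_i ⊕ E(K, C_{i−1}), with C_{0} = IV.
P[1]: E(K, 157) = 80; 69 ⊕ 80 = 21.
P[2]: E(K, 69) = 221; 99 ⊕ 221 = 190.
P[3]: E(K, 99) = 191; 247 ⊕ 191 = 72.

P[1] = 21, P[2] = 190, P[3] = 72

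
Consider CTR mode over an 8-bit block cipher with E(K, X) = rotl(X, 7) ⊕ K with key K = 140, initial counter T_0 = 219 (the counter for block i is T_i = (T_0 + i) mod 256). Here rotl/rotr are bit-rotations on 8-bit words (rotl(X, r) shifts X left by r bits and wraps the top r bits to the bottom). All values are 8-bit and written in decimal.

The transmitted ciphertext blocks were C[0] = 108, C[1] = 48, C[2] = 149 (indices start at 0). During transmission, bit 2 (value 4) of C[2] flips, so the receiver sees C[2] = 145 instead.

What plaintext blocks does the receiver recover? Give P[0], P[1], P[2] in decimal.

P[0] = 13, P[1] = 210, P[2] = 243

CTR decryption: S_i = E(K, T_i) where T_i is the counter for block i; P_i = C_i ⊕ S_i.
Only C[2] changed, to 145. In CTR, a change in C_i flips the same bit in P_i only; the keystream is unaffected. Decrypting the received ciphertext:
P[0]: T = 219, S = E(K, T) = 97; 108 ⊕ 97 = 13.
P[1]: T = 220, S = E(K, T) = 226; 48 ⊕ 226 = 210.
P[2]: T = 221, S = E(K, T) = 98; 145 ⊕ 98 = 243.
Blocks that differ from the original plaintext: P[2].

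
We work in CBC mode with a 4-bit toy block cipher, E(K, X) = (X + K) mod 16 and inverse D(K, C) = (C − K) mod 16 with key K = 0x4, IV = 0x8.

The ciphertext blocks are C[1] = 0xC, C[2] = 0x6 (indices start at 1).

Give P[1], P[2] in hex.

CBC decryption: P_i = D(K, C_i) ⊕ C_{i−1}, with C_{0} = IV.
P[1]: D(K, 0xC) = 0x8; 0x8 ⊕ 0x8 = 0x0.
P[2]: D(K, 0x6) = 0x2; 0x2 ⊕ 0xC = 0xE.

P[1] = 0x0, P[2] = 0xE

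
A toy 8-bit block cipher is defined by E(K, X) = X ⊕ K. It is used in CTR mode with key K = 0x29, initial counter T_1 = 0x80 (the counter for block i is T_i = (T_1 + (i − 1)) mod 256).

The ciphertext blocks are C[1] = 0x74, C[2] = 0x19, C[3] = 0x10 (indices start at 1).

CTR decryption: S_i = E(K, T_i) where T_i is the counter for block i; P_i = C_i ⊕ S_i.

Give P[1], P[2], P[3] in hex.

P[1]: T = 0x80, S = E(K, T) = 0xA9; 0x74 ⊕ 0xA9 = 0xDD.
P[2]: T = 0x81, S = E(K, T) = 0xA8; 0x19 ⊕ 0xA8 = 0xB1.
P[3]: T = 0x82, S = E(K, T) = 0xAB; 0x10 ⊕ 0xAB = 0xBB.

P[1] = 0xDD, P[2] = 0xB1, P[3] = 0xBB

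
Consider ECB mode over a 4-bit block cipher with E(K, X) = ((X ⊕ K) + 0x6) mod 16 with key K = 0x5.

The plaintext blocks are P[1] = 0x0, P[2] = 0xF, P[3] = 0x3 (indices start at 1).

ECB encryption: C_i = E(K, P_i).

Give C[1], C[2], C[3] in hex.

C[1]: E(K, 0x0) = 0xB.
C[2]: E(K, 0xF) = 0x0.
C[3]: E(K, 0x3) = 0xC.

C[1] = 0xB, C[2] = 0x0, C[3] = 0xC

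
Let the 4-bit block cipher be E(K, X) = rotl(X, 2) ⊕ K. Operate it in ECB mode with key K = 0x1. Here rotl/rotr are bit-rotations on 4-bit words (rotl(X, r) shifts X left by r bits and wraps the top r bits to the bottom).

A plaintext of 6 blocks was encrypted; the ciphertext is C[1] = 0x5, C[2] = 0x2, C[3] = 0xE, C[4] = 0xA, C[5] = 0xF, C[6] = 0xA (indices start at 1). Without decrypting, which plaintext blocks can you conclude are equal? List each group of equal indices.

P[4] = P[6]

ECB encrypts each block independently with the same key, so equal ciphertext blocks imply equal plaintext blocks.
C[4] = C[6] = 0xA, so P[4] = P[6].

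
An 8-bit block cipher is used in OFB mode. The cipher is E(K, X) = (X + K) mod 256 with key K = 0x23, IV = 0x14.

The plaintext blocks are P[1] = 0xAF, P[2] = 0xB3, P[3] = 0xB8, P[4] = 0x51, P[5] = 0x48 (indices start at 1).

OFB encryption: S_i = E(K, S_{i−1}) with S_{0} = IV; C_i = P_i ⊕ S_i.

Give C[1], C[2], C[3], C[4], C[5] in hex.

C[1] = 0x98, C[2] = 0xE9, C[3] = 0xC5, C[4] = 0xF1, C[5] = 0x8B

C[1]: S = E(K, 0x14) = 0x37; 0xAF ⊕ 0x37 = 0x98.
C[2]: S = E(K, 0x37) = 0x5A; 0xB3 ⊕ 0x5A = 0xE9.
C[3]: S = E(K, 0x5A) = 0x7D; 0xB8 ⊕ 0x7D = 0xC5.
C[4]: S = E(K, 0x7D) = 0xA0; 0x51 ⊕ 0xA0 = 0xF1.
C[5]: S = E(K, 0xA0) = 0xC3; 0x48 ⊕ 0xC3 = 0x8B.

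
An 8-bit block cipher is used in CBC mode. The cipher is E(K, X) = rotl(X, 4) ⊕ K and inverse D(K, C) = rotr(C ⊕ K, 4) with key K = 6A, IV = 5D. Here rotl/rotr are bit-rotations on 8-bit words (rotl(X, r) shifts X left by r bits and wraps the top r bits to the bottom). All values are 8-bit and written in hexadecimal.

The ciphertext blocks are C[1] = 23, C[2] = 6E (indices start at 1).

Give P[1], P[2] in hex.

P[1] = C9, P[2] = 63

CBC decryption: P_i = D(K, C_i) ⊕ C_{i−1}, with C_{0} = IV.
P[1]: D(K, 23) = 94; 94 ⊕ 5D = C9.
P[2]: D(K, 6E) = 40; 40 ⊕ 23 = 63.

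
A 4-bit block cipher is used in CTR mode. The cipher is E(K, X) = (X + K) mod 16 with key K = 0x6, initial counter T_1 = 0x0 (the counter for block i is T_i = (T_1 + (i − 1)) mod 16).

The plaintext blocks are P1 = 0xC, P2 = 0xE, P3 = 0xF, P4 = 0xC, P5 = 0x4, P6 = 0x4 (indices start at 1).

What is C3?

C3 = 0x7

CTR encryption: S_i = E(K, T_i) where T_i is the counter for block i; C_i = P_i ⊕ S_i.
C1: T = 0x0, S = E(K, T) = 0x6; 0xC ⊕ 0x6 = 0xA.
C2: T = 0x1, S = E(K, T) = 0x7; 0xE ⊕ 0x7 = 0x9.
C3: T = 0x2, S = E(K, T) = 0x8; 0xF ⊕ 0x8 = 0x7.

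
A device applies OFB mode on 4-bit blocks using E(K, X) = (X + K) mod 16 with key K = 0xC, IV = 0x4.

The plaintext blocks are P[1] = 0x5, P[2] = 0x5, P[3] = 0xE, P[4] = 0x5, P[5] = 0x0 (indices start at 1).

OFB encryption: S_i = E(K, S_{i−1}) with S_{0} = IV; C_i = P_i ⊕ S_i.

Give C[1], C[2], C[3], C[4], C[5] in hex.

C[1]: S = E(K, 0x4) = 0x0; 0x5 ⊕ 0x0 = 0x5.
C[2]: S = E(K, 0x0) = 0xC; 0x5 ⊕ 0xC = 0x9.
C[3]: S = E(K, 0xC) = 0x8; 0xE ⊕ 0x8 = 0x6.
C[4]: S = E(K, 0x8) = 0x4; 0x5 ⊕ 0x4 = 0x1.
C[5]: S = E(K, 0x4) = 0x0; 0x0 ⊕ 0x0 = 0x0.

C[1] = 0x5, C[2] = 0x9, C[3] = 0x6, C[4] = 0x1, C[5] = 0x0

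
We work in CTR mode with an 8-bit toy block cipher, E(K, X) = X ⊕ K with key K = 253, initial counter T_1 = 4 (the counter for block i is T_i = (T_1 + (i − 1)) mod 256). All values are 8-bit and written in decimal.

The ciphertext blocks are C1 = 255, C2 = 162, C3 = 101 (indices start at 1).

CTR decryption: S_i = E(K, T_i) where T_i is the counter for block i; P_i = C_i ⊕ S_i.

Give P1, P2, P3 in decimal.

P1: T = 4, S = E(K, T) = 249; 255 ⊕ 249 = 6.
P2: T = 5, S = E(K, T) = 248; 162 ⊕ 248 = 90.
P3: T = 6, S = E(K, T) = 251; 101 ⊕ 251 = 158.

P1 = 6, P2 = 90, P3 = 158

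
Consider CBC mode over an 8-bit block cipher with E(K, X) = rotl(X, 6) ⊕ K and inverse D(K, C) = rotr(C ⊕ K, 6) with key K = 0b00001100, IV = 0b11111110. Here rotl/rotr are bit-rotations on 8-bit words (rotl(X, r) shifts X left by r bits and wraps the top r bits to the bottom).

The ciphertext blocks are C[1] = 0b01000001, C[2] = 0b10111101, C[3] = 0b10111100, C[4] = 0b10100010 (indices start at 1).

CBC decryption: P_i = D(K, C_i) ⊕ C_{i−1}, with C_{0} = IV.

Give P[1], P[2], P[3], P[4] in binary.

P[1] = 0b11001011, P[2] = 0b10000111, P[3] = 0b01111111, P[4] = 0b00000110

P[1]: D(K, 0b01000001) = 0b00110101; 0b00110101 ⊕ 0b11111110 = 0b11001011.
P[2]: D(K, 0b10111101) = 0b11000110; 0b11000110 ⊕ 0b01000001 = 0b10000111.
P[3]: D(K, 0b10111100) = 0b11000010; 0b11000010 ⊕ 0b10111101 = 0b01111111.
P[4]: D(K, 0b10100010) = 0b10111010; 0b10111010 ⊕ 0b10111100 = 0b00000110.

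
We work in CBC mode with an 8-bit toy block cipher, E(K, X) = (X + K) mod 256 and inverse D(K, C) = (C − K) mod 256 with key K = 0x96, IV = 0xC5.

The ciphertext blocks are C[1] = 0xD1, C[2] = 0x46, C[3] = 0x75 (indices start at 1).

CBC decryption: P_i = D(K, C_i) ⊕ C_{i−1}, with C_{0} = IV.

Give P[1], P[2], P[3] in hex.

P[1]: D(K, 0xD1) = 0x3B; 0x3B ⊕ 0xC5 = 0xFE.
P[2]: D(K, 0x46) = 0xB0; 0xB0 ⊕ 0xD1 = 0x61.
P[3]: D(K, 0x75) = 0xDF; 0xDF ⊕ 0x46 = 0x99.

P[1] = 0xFE, P[2] = 0x61, P[3] = 0x99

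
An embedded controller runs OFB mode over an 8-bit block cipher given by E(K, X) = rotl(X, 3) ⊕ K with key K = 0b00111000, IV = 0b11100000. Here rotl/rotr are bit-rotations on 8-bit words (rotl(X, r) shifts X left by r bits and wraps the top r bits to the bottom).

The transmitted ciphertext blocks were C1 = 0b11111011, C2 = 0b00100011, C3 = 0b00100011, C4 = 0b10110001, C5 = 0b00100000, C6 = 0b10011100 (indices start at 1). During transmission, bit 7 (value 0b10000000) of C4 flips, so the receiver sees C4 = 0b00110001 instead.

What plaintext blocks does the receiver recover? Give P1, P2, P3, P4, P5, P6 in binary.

P1 = 0b11000100, P2 = 0b11100010, P3 = 0b00010101, P4 = 0b10111000, P5 = 0b01010100, P6 = 0b00000111

OFB decryption: S_i = E(K, S_{i−1}) with S_{0} = IV; P_i = C_i ⊕ S_i.
Only C4 changed, to 0b00110001. In OFB, a change in C_i flips the same bit in P_i only; the keystream is unaffected. Decrypting the received ciphertext:
P1: S = E(K, 0b11100000) = 0b00111111; 0b11111011 ⊕ 0b00111111 = 0b11000100.
P2: S = E(K, 0b00111111) = 0b11000001; 0b00100011 ⊕ 0b11000001 = 0b11100010.
P3: S = E(K, 0b11000001) = 0b00110110; 0b00100011 ⊕ 0b00110110 = 0b00010101.
P4: S = E(K, 0b00110110) = 0b10001001; 0b00110001 ⊕ 0b10001001 = 0b10111000.
P5: S = E(K, 0b10001001) = 0b01110100; 0b00100000 ⊕ 0b01110100 = 0b01010100.
P6: S = E(K, 0b01110100) = 0b10011011; 0b10011100 ⊕ 0b10011011 = 0b00000111.
Blocks that differ from the original plaintext: P4.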